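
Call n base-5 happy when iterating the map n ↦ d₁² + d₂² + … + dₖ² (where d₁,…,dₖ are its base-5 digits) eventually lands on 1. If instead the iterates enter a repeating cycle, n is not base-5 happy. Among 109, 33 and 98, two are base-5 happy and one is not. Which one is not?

109: 109 → 33 → 11 → 5 → 1  — reaches 1 (base-5 happy)
33: 33 → 11 → 5 → 1  — reaches 1 (base-5 happy)
98: 98 → 34 → 18 → 18  — repeats 18 (not base-5 happy)

98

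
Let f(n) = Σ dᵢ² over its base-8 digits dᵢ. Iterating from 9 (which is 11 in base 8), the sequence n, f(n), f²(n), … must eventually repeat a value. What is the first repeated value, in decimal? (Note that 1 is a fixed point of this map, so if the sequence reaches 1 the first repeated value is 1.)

9 = (1,1)_8 → 1² + 1² = 1 + 1 = 2
2 = (2)_8 → 2² = 4
4 = (4)_8 → 4² = 16
16 = (2,0)_8 → 2² + 0² = 4 + 0 = 4  — 4 already appeared earlier.

4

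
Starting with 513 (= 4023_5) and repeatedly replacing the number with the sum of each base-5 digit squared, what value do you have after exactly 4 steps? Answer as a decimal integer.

13

513 = (4,0,2,3)_5 → 4² + 0² + 2² + 3² = 16 + 0 + 4 + 9 = 29
29 = (1,0,4)_5 → 1² + 0² + 4² = 1 + 0 + 16 = 17
17 = (3,2)_5 → 3² + 2² = 9 + 4 = 13
13 = (2,3)_5 → 2² + 3² = 4 + 9 = 13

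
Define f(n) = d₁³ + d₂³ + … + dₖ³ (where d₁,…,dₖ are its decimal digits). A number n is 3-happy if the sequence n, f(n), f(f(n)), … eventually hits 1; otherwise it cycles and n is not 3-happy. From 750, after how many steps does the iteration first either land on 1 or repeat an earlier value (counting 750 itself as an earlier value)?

6

750 → 7³ + 5³ + 0³ = 343 + 125 + 0 = 468
468 → 4³ + 6³ + 8³ = 64 + 216 + 512 = 792
792 → 7³ + 9³ + 2³ = 343 + 729 + 8 = 1080
1080 → 1³ + 0³ + 8³ + 0³ = 1 + 0 + 512 + 0 = 513
513 → 5³ + 1³ + 3³ = 125 + 1 + 27 = 153
153 → 1³ + 5³ + 3³ = 1 + 125 + 27 = 153  — 153 repeats.
That took 6 steps.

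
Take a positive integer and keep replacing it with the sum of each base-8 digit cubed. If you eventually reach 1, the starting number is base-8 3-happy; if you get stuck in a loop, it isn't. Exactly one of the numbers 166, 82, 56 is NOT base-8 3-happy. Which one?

166: 166 → 288 → 128 → 8 → 1  — reaches 1 (base-8 3-happy)
82: 82 → 17 → 9 → 2 → 8 → 1  — reaches 1 (base-8 3-happy)
56: 56 → 343 → 476 → 434 → 440 → 559 → 469 → 476  — repeats 476 (not base-8 3-happy)

56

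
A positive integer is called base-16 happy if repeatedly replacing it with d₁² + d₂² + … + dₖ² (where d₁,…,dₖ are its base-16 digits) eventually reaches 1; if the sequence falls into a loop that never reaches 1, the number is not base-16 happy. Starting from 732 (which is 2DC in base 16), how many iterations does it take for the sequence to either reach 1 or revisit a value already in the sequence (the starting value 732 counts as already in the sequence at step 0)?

732 = (2,13,12)_16 → 2² + 13² + 12² = 317
317 = (1,3,13)_16 → 1² + 3² + 13² = 179
179 = (11,3)_16 → 11² + 3² = 130
130 = (8,2)_16 → 8² + 2² = 68
68 = (4,4)_16 → 4² + 4² = 32
32 = (2,0)_16 → 2² + 0² = 4
4 = (4)_16 → 4² = 16
16 = (1,0)_16 → 1² + 0² = 1  — reached 1.
That took 8 steps.

8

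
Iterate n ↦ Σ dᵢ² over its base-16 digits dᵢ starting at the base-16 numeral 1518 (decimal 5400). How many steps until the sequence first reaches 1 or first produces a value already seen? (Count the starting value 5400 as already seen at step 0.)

8

5400 = (1,5,1,8)_16 → 91
91 = (5,11)_16 → 146
146 = (9,2)_16 → 85
85 = (5,5)_16 → 50
50 = (3,2)_16 → 13
13 = (13)_16 → 169
169 = (10,9)_16 → 181
181 = (11,5)_16 → 146  — 146 repeats.
That took 8 steps.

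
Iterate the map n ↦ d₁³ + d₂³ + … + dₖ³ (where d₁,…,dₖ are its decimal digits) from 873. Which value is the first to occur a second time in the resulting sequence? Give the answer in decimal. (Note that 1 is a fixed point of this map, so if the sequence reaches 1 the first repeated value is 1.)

873 → 8³ + 7³ + 3³ = 882
882 → 8³ + 8³ + 2³ = 1032
1032 → 1³ + 0³ + 3³ + 2³ = 36
36 → 3³ + 6³ = 243
243 → 2³ + 4³ + 3³ = 99
99 → 9³ + 9³ = 1458
1458 → 1³ + 4³ + 5³ + 8³ = 702
702 → 7³ + 0³ + 2³ = 351
351 → 3³ + 5³ + 1³ = 153
153 → 1³ + 5³ + 3³ = 153  — 153 already appeared earlier.

153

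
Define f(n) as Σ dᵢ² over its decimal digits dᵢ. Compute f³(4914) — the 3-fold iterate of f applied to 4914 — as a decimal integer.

65

4914 → 4² + 9² + 1² + 4² = 16 + 81 + 1 + 16 = 114
114 → 1² + 1² + 4² = 1 + 1 + 16 = 18
18 → 1² + 8² = 1 + 64 = 65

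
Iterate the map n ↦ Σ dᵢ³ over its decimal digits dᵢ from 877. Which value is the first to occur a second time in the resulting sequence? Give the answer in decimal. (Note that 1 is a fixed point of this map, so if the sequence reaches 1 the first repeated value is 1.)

1

877 → 1198
1198 → 1243
1243 → 100
100 → 1  — reached the fixed point 1.
1 → 1, so 1 is the first repeated value.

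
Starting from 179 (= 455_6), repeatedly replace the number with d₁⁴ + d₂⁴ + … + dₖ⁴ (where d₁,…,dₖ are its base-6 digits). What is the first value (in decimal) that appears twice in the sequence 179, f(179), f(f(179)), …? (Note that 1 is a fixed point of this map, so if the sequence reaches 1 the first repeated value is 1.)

1251

179 = (4,5,5)_6 → 4⁴ + 5⁴ + 5⁴ = 256 + 625 + 625 = 1506
1506 = (1,0,5,5,0)_6 → 1⁴ + 0⁴ + 5⁴ + 5⁴ + 0⁴ = 1 + 0 + 625 + 625 + 0 = 1251
1251 = (5,4,4,3)_6 → 5⁴ + 4⁴ + 4⁴ + 3⁴ = 625 + 256 + 256 + 81 = 1218
1218 = (5,3,5,0)_6 → 5⁴ + 3⁴ + 5⁴ + 0⁴ = 625 + 81 + 625 + 0 = 1331
1331 = (1,0,0,5,5)_6 → 1⁴ + 0⁴ + 0⁴ + 5⁴ + 5⁴ = 1 + 0 + 0 + 625 + 625 = 1251  — 1251 already appeared earlier.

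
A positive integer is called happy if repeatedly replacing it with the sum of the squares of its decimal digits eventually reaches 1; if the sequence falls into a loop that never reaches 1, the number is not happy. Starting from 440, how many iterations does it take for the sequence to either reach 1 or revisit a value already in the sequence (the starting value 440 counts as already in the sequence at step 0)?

4

440 → 32
32 → 13
13 → 10
10 → 1  — reached 1.
That took 4 steps.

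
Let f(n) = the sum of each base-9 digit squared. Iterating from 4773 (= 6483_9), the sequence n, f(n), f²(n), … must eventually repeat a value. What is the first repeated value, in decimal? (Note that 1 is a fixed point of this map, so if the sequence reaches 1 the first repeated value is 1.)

1

4773 = (6,4,8,3)_9 → 6² + 4² + 8² + 3² = 125
125 = (1,4,8)_9 → 1² + 4² + 8² = 81
81 = (1,0,0)_9 → 1² + 0² + 0² = 1  — reached the fixed point 1.
1 → 1, so 1 is the first repeated value.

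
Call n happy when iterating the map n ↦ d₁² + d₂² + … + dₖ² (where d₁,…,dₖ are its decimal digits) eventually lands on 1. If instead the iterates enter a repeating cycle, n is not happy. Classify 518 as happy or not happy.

not happy

518 → 5² + 1² + 8² = 25 + 1 + 64 = 90
90 → 9² + 0² = 81 + 0 = 81
81 → 8² + 1² = 64 + 1 = 65
65 → 6² + 5² = 36 + 25 = 61
61 → 6² + 1² = 36 + 1 = 37
37 → 3² + 7² = 9 + 49 = 58
58 → 5² + 8² = 25 + 64 = 89
89 → 8² + 9² = 64 + 81 = 145
145 → 1² + 4² + 5² = 1 + 16 + 25 = 42
42 → 4² + 2² = 16 + 4 = 20
20 → 2² + 0² = 4 + 0 = 4
4 → 4² = 16
16 → 1² + 6² = 1 + 36 = 37  — 37 already seen; the sequence cycles without reaching 1.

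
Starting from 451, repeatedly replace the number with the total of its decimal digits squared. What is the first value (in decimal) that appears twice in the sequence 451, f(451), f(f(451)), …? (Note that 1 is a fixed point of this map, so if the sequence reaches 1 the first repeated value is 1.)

42

451 → 42
42 → 20
20 → 4
4 → 16
16 → 37
37 → 58
58 → 89
89 → 145
145 → 42  — 42 already appeared earlier.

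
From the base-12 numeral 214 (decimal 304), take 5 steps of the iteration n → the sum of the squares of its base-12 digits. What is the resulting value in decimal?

146

304 = (2,1,4)_12 → 2² + 1² + 4² = 21
21 = (1,9)_12 → 1² + 9² = 82
82 = (6,10)_12 → 6² + 10² = 136
136 = (11,4)_12 → 11² + 4² = 137
137 = (11,5)_12 → 11² + 5² = 146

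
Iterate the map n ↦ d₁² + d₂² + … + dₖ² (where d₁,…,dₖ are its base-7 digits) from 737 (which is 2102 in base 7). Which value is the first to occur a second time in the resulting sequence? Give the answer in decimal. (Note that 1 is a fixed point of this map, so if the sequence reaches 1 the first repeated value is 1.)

25

737 = (2,1,0,2)_7 → 2² + 1² + 0² + 2² = 9
9 = (1,2)_7 → 1² + 2² = 5
5 = (5)_7 → 5² = 25
25 = (3,4)_7 → 3² + 4² = 25  — 25 already appeared earlier.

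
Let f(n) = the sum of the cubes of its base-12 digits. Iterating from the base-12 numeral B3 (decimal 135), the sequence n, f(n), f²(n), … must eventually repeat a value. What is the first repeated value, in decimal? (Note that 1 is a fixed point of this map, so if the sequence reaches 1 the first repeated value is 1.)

1

135 = (11,3)_12 → 1358
1358 = (9,5,2)_12 → 862
862 = (5,11,10)_12 → 2456
2456 = (1,5,0,8)_12 → 638
638 = (4,5,2)_12 → 197
197 = (1,4,5)_12 → 190
190 = (1,3,10)_12 → 1028
1028 = (7,1,8)_12 → 856
856 = (5,11,4)_12 → 1520
1520 = (10,6,8)_12 → 1728
1728 = (1,0,0,0)_12 → 1  — reached the fixed point 1.
1 → 1, so 1 is the first repeated value.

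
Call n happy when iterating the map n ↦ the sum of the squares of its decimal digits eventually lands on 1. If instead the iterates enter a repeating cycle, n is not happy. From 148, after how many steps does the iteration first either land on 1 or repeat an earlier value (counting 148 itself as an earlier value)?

148 → 81
81 → 65
65 → 61
61 → 37
37 → 58
58 → 89
89 → 145
145 → 42
42 → 20
20 → 4
4 → 16
16 → 37  — 37 repeats.
That took 12 steps.

12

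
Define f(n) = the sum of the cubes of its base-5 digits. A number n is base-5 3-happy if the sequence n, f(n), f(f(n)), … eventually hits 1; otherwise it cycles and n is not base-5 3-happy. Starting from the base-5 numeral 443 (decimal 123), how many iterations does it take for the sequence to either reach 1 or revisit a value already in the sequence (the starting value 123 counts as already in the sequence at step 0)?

7

123 = (4,4,3)_5 → 4³ + 4³ + 3³ = 155
155 = (1,1,1,0)_5 → 1³ + 1³ + 1³ + 0³ = 3
3 = (3)_5 → 3³ = 27
27 = (1,0,2)_5 → 1³ + 0³ + 2³ = 9
9 = (1,4)_5 → 1³ + 4³ = 65
65 = (2,3,0)_5 → 2³ + 3³ + 0³ = 35
35 = (1,2,0)_5 → 1³ + 2³ + 0³ = 9  — 9 repeats.
That took 7 steps.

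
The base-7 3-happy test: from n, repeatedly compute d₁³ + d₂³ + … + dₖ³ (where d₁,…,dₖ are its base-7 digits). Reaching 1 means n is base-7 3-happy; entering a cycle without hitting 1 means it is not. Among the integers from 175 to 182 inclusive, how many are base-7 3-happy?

1

175: 175 → 91 → 217 → 91  (repeats 91)
176: 176 → 92 → 218 → 92  (repeats 92)
177: 177 → 99 → 9 → 9  (repeats 9)
178: 178 → 118 → 232 → 190 → 244 → 496 → 244  (repeats 244)
179: 179 → 155 → 29 → 65 → 17 → 35 → 125 → 251 → 341 → 557 → 137 → 197 → 65  (repeats 65)
180: 180 → 216 → 288 → 342 → 648 → 282 → 258 → 342  (repeats 342)
181: 181 → 307 → 433 → 343 → 1  (reaches 1)
182: 182 → 152 → 152  (repeats 152)
base-7 3-happy: 181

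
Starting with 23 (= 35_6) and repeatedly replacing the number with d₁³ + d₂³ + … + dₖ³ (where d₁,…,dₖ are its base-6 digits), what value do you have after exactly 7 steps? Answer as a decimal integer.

23 = (3,5)_6 → 3³ + 5³ = 27 + 125 = 152
152 = (4,1,2)_6 → 4³ + 1³ + 2³ = 64 + 1 + 8 = 73
73 = (2,0,1)_6 → 2³ + 0³ + 1³ = 8 + 0 + 1 = 9
9 = (1,3)_6 → 1³ + 3³ = 1 + 27 = 28
28 = (4,4)_6 → 4³ + 4³ = 64 + 64 = 128
128 = (3,3,2)_6 → 3³ + 3³ + 2³ = 27 + 27 + 8 = 62
62 = (1,4,2)_6 → 1³ + 4³ + 2³ = 1 + 64 + 8 = 73

73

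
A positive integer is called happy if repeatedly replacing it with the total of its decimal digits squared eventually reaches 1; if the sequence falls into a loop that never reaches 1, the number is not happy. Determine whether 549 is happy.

549 → 5² + 4² + 9² = 25 + 16 + 81 = 122
122 → 1² + 2² + 2² = 1 + 4 + 4 = 9
9 → 9² = 81
81 → 8² + 1² = 64 + 1 = 65
65 → 6² + 5² = 36 + 25 = 61
61 → 6² + 1² = 36 + 1 = 37
37 → 3² + 7² = 9 + 49 = 58
58 → 5² + 8² = 25 + 64 = 89
89 → 8² + 9² = 64 + 81 = 145
145 → 1² + 4² + 5² = 1 + 16 + 25 = 42
42 → 4² + 2² = 16 + 4 = 20
20 → 2² + 0² = 4 + 0 = 4
4 → 4² = 16
16 → 1² + 6² = 1 + 36 = 37  — 37 already seen; the sequence cycles without reaching 1.

not happy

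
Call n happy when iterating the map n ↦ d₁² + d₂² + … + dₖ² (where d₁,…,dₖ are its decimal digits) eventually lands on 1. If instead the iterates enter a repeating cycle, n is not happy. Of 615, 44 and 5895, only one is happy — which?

44

615: 615 → 62 → 40 → 16 → 37 → 58 → 89 → 145 → 42 → 20 → 4 → 16  — repeats 16 (not happy)
44: 44 → 32 → 13 → 10 → 1  — reaches 1 (happy)
5895: 5895 → 195 → 107 → 50 → 25 → 29 → 85 → 89 → 145 → 42 → 20 → 4 → 16 → 37 → 58 → 89  — repeats 89 (not happy)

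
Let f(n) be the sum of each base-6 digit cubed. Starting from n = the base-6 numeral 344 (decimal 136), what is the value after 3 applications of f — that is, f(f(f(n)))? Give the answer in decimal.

136 = (3,4,4)_6 → 3³ + 4³ + 4³ = 27 + 64 + 64 = 155
155 = (4,1,5)_6 → 4³ + 1³ + 5³ = 64 + 1 + 125 = 190
190 = (5,1,4)_6 → 5³ + 1³ + 4³ = 125 + 1 + 64 = 190

190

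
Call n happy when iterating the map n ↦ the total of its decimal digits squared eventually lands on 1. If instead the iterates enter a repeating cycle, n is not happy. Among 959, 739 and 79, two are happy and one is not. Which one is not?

959

959: 959 → 187 → 114 → 18 → 65 → 61 → 37 → 58 → 89 → 145 → 42 → 20 → 4 → 16 → 37  — repeats 37 (not happy)
739: 739 → 139 → 91 → 82 → 68 → 100 → 1  — reaches 1 (happy)
79: 79 → 130 → 10 → 1  — reaches 1 (happy)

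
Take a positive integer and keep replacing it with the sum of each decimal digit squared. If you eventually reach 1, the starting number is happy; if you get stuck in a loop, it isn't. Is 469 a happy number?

happy

469 → 4² + 6² + 9² = 133
133 → 1² + 3² + 3² = 19
19 → 1² + 9² = 82
82 → 8² + 2² = 68
68 → 6² + 8² = 100
100 → 1² + 0² + 0² = 1  — reached 1.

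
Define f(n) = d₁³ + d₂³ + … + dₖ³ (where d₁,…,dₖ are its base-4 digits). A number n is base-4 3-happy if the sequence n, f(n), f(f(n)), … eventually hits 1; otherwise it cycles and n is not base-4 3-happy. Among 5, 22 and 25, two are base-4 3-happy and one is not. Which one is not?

5: 5 → 2 → 8 → 8  — repeats 8 (not base-4 3-happy)
22: 22 → 10 → 16 → 1  — reaches 1 (base-4 3-happy)
25: 25 → 10 → 16 → 1  — reaches 1 (base-4 3-happy)

5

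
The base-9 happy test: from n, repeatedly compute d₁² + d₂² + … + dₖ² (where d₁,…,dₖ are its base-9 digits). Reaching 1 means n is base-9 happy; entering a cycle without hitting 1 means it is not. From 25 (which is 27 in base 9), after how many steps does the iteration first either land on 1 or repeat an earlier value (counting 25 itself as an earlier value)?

4

25 = (2,7)_9 → 2² + 7² = 53
53 = (5,8)_9 → 5² + 8² = 89
89 = (1,0,8)_9 → 1² + 0² + 8² = 65
65 = (7,2)_9 → 7² + 2² = 53  — 53 repeats.
That took 4 steps.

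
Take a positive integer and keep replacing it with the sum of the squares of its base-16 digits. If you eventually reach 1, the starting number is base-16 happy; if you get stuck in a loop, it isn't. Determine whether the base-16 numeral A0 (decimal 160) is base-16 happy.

not base-16 happy

160 = (10,0)_16 → 10² + 0² = 100
100 = (6,4)_16 → 6² + 4² = 52
52 = (3,4)_16 → 3² + 4² = 25
25 = (1,9)_16 → 1² + 9² = 82
82 = (5,2)_16 → 5² + 2² = 29
29 = (1,13)_16 → 1² + 13² = 170
170 = (10,10)_16 → 10² + 10² = 200
200 = (12,8)_16 → 12² + 8² = 208
208 = (13,0)_16 → 13² + 0² = 169
169 = (10,9)_16 → 10² + 9² = 181
181 = (11,5)_16 → 11² + 5² = 146
146 = (9,2)_16 → 9² + 2² = 85
85 = (5,5)_16 → 5² + 5² = 50
50 = (3,2)_16 → 3² + 2² = 13
13 = (13)_16 → 13² = 169  — 169 already seen; the sequence cycles without reaching 1.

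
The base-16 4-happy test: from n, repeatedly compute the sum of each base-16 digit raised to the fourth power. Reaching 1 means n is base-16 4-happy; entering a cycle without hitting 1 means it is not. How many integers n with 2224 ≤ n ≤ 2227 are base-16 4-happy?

3

2224: 2224 → 18737 → 6899 → 60707 → 67074 → 1313 → 642 → 4128 → 17 → 2 → 16 → 1  (reaches 1)
2225: 2225 → 18738 → 6914 → 14658 → 6914  (repeats 6914)
2226: 2226 → 18753 → 7074 → 24658 → 1937 → 8963 → 178 → 14657 → 6899 → 60707 → 67074 → 1313 → 642 → 4128 → 17 → 2 → 16 → 1  (reaches 1)
2227: 2227 → 18818 → 10929 → 24658 → 1937 → 8963 → 178 → 14657 → 6899 → 60707 → 67074 → 1313 → 642 → 4128 → 17 → 2 → 16 → 1  (reaches 1)
base-16 4-happy: 2224, 2226, 2227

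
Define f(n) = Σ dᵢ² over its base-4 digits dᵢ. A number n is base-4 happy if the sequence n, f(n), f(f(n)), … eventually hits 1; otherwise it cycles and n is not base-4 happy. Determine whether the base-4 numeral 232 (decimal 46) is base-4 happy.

base-4 happy

46 = (2,3,2)_4 → 2² + 3² + 2² = 4 + 9 + 4 = 17
17 = (1,0,1)_4 → 1² + 0² + 1² = 1 + 0 + 1 = 2
2 = (2)_4 → 2² = 4
4 = (1,0)_4 → 1² + 0² = 1 + 0 = 1  — reached 1.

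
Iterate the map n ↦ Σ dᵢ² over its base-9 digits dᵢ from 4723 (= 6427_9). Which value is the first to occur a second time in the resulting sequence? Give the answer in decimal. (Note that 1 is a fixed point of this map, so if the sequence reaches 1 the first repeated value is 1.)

41

4723 = (6,4,2,7)_9 → 6² + 4² + 2² + 7² = 36 + 16 + 4 + 49 = 105
105 = (1,2,6)_9 → 1² + 2² + 6² = 1 + 4 + 36 = 41
41 = (4,5)_9 → 4² + 5² = 16 + 25 = 41  — 41 already appeared earlier.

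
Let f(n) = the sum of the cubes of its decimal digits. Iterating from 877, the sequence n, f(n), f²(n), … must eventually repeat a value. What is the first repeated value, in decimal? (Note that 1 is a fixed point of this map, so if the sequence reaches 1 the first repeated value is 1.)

877 → 8³ + 7³ + 7³ = 1198
1198 → 1³ + 1³ + 9³ + 8³ = 1243
1243 → 1³ + 2³ + 4³ + 3³ = 100
100 → 1³ + 0³ + 0³ = 1  — reached the fixed point 1.
1 → 1, so 1 is the first repeated value.

1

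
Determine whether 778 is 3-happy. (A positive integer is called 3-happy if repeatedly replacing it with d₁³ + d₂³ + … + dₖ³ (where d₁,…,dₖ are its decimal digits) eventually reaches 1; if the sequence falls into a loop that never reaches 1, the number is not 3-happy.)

778 → 7³ + 7³ + 8³ = 343 + 343 + 512 = 1198
1198 → 1³ + 1³ + 9³ + 8³ = 1 + 1 + 729 + 512 = 1243
1243 → 1³ + 2³ + 4³ + 3³ = 1 + 8 + 64 + 27 = 100
100 → 1³ + 0³ + 0³ = 1 + 0 + 0 = 1  — reached 1.

3-happy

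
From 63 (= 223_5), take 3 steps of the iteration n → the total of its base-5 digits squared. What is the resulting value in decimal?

63 = (2,2,3)_5 → 2² + 2² + 3² = 4 + 4 + 9 = 17
17 = (3,2)_5 → 3² + 2² = 9 + 4 = 13
13 = (2,3)_5 → 2² + 3² = 4 + 9 = 13

13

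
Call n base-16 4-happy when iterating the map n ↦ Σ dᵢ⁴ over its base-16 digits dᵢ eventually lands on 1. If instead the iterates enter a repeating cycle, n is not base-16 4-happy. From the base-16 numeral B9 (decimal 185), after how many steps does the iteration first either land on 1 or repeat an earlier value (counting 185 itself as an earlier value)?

12

185 = (11,9)_16 → 11⁴ + 9⁴ = 21202
21202 = (5,2,13,2)_16 → 5⁴ + 2⁴ + 13⁴ + 2⁴ = 29218
29218 = (7,2,2,2)_16 → 7⁴ + 2⁴ + 2⁴ + 2⁴ = 2449
2449 = (9,9,1)_16 → 9⁴ + 9⁴ + 1⁴ = 13123
13123 = (3,3,4,3)_16 → 3⁴ + 3⁴ + 4⁴ + 3⁴ = 499
499 = (1,15,3)_16 → 1⁴ + 15⁴ + 3⁴ = 50707
50707 = (12,6,1,3)_16 → 12⁴ + 6⁴ + 1⁴ + 3⁴ = 22114
22114 = (5,6,6,2)_16 → 5⁴ + 6⁴ + 6⁴ + 2⁴ = 3233
3233 = (12,10,1)_16 → 12⁴ + 10⁴ + 1⁴ = 30737
30737 = (7,8,1,1)_16 → 7⁴ + 8⁴ + 1⁴ + 1⁴ = 6499
6499 = (1,9,6,3)_16 → 1⁴ + 9⁴ + 6⁴ + 3⁴ = 7939
7939 = (1,15,0,3)_16 → 1⁴ + 15⁴ + 0⁴ + 3⁴ = 50707  — 50707 repeats.
That took 12 steps.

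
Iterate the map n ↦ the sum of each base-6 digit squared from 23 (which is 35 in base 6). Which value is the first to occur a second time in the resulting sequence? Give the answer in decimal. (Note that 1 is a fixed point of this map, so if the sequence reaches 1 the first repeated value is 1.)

41

23 = (3,5)_6 → 3² + 5² = 34
34 = (5,4)_6 → 5² + 4² = 41
41 = (1,0,5)_6 → 1² + 0² + 5² = 26
26 = (4,2)_6 → 4² + 2² = 20
20 = (3,2)_6 → 3² + 2² = 13
13 = (2,1)_6 → 2² + 1² = 5
5 = (5)_6 → 5² = 25
25 = (4,1)_6 → 4² + 1² = 17
17 = (2,5)_6 → 2² + 5² = 29
29 = (4,5)_6 → 4² + 5² = 41  — 41 already appeared earlier.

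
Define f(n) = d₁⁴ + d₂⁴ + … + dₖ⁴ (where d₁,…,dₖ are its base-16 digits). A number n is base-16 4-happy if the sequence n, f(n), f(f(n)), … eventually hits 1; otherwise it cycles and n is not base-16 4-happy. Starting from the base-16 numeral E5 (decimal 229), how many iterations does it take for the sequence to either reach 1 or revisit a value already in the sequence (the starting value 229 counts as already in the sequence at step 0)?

9

229 = (14,5)_16 → 14⁴ + 5⁴ = 38416 + 625 = 39041
39041 = (9,8,8,1)_16 → 9⁴ + 8⁴ + 8⁴ + 1⁴ = 6561 + 4096 + 4096 + 1 = 14754
14754 = (3,9,10,2)_16 → 3⁴ + 9⁴ + 10⁴ + 2⁴ = 81 + 6561 + 10000 + 16 = 16658
16658 = (4,1,1,2)_16 → 4⁴ + 1⁴ + 1⁴ + 2⁴ = 256 + 1 + 1 + 16 = 274
274 = (1,1,2)_16 → 1⁴ + 1⁴ + 2⁴ = 1 + 1 + 16 = 18
18 = (1,2)_16 → 1⁴ + 2⁴ = 1 + 16 = 17
17 = (1,1)_16 → 1⁴ + 1⁴ = 1 + 1 = 2
2 = (2)_16 → 2⁴ = 16
16 = (1,0)_16 → 1⁴ + 0⁴ = 1 + 0 = 1  — reached 1.
That took 9 steps.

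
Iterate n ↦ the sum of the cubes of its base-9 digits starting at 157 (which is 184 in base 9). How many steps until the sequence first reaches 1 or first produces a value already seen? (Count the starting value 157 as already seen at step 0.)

5

157 = (1,8,4)_9 → 1³ + 8³ + 4³ = 577
577 = (7,1,1)_9 → 7³ + 1³ + 1³ = 345
345 = (4,2,3)_9 → 4³ + 2³ + 3³ = 99
99 = (1,2,0)_9 → 1³ + 2³ + 0³ = 9
9 = (1,0)_9 → 1³ + 0³ = 1  — reached 1.
That took 5 steps.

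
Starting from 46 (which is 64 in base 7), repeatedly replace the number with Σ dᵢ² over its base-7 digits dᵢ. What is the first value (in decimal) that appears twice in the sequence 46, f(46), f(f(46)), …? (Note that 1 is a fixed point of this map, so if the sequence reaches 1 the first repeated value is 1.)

46 = (6,4)_7 → 6² + 4² = 52
52 = (1,0,3)_7 → 1² + 0² + 3² = 10
10 = (1,3)_7 → 1² + 3² = 10  — 10 already appeared earlier.

10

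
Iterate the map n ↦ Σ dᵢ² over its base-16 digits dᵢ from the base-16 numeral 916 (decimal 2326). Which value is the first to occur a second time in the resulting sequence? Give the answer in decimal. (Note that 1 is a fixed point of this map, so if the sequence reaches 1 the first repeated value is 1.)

85

2326 = (9,1,6)_16 → 9² + 1² + 6² = 81 + 1 + 36 = 118
118 = (7,6)_16 → 7² + 6² = 49 + 36 = 85
85 = (5,5)_16 → 5² + 5² = 25 + 25 = 50
50 = (3,2)_16 → 3² + 2² = 9 + 4 = 13
13 = (13)_16 → 13² = 169
169 = (10,9)_16 → 10² + 9² = 100 + 81 = 181
181 = (11,5)_16 → 11² + 5² = 121 + 25 = 146
146 = (9,2)_16 → 9² + 2² = 81 + 4 = 85  — 85 already appeared earlier.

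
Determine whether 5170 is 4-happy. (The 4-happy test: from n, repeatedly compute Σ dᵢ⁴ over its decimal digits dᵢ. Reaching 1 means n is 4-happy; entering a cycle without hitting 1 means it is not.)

not 4-happy

5170 → 5⁴ + 1⁴ + 7⁴ + 0⁴ = 3027
3027 → 3⁴ + 0⁴ + 2⁴ + 7⁴ = 2498
2498 → 2⁴ + 4⁴ + 9⁴ + 8⁴ = 10929
10929 → 1⁴ + 0⁴ + 9⁴ + 2⁴ + 9⁴ = 13139
13139 → 1⁴ + 3⁴ + 1⁴ + 3⁴ + 9⁴ = 6725
6725 → 6⁴ + 7⁴ + 2⁴ + 5⁴ = 4338
4338 → 4⁴ + 3⁴ + 3⁴ + 8⁴ = 4514
4514 → 4⁴ + 5⁴ + 1⁴ + 4⁴ = 1138
1138 → 1⁴ + 1⁴ + 3⁴ + 8⁴ = 4179
4179 → 4⁴ + 1⁴ + 7⁴ + 9⁴ = 9219
9219 → 9⁴ + 2⁴ + 1⁴ + 9⁴ = 13139  — 13139 already seen; the sequence cycles without reaching 1.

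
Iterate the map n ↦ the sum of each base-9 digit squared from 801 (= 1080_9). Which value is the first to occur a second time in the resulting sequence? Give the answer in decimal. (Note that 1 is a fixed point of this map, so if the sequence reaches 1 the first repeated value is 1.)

65

801 = (1,0,8,0)_9 → 1² + 0² + 8² + 0² = 1 + 0 + 64 + 0 = 65
65 = (7,2)_9 → 7² + 2² = 49 + 4 = 53
53 = (5,8)_9 → 5² + 8² = 25 + 64 = 89
89 = (1,0,8)_9 → 1² + 0² + 8² = 1 + 0 + 64 = 65  — 65 already appeared earlier.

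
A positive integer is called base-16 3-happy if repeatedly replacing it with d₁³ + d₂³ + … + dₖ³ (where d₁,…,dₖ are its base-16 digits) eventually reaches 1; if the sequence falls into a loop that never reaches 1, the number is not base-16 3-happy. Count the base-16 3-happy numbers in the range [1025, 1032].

1025: 1025 → 65 → 65  — not base-16 3-happy
1026: 1026 → 72 → 576 → 72  — not base-16 3-happy
1027: 1027 → 91 → 1456 → 1456  — not base-16 3-happy
1028: 1028 → 128 → 512 → 8 → 512  — not base-16 3-happy
1029: 1029 → 189 → 3528 → 4437 → 252 → 5103 → 6147 → 540 → 1737 → 2673 → 1344 → 189  — not base-16 3-happy
1030: 1030 → 280 → 514 → 16 → 1  — base-16 3-happy
1031: 1031 → 407 → 1073 → 92 → 1853 → 2567 → 1343 → 3527 → 4268 → 2729 → 2729  — not base-16 3-happy
1032: 1032 → 576 → 72 → 576  — not base-16 3-happy
base-16 3-happy: 1030

1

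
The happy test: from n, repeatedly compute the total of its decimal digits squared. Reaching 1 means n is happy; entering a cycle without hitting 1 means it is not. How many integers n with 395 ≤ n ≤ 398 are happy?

1

395: 395 → 115 → 27 → 53 → 34 → 25 → 29 → 85 → 89 → 145 → 42 → 20 → 4 → 16 → 37 → 58 → 89  (repeats 89)
396: 396 → 126 → 41 → 17 → 50 → 25 → 29 → 85 → 89 → 145 → 42 → 20 → 4 → 16 → 37 → 58 → 89  (repeats 89)
397: 397 → 139 → 91 → 82 → 68 → 100 → 1  (reaches 1)
398: 398 → 154 → 42 → 20 → 4 → 16 → 37 → 58 → 89 → 145 → 42  (repeats 42)
happy: 397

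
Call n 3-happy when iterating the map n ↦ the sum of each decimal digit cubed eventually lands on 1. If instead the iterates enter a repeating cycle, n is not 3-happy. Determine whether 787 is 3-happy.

3-happy

787 → 7³ + 8³ + 7³ = 1198
1198 → 1³ + 1³ + 9³ + 8³ = 1243
1243 → 1³ + 2³ + 4³ + 3³ = 100
100 → 1³ + 0³ + 0³ = 1  — reached 1.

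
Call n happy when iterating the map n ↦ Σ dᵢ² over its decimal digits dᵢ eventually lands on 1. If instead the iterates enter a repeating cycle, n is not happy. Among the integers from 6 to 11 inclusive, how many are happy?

2

6: 6 → 36 → 45 → 41 → 17 → 50 → 25 → 29 → 85 → 89 → 145 → 42 → 20 → 4 → 16 → 37 → 58 → 89  — not happy
7: 7 → 49 → 97 → 130 → 10 → 1  — happy
8: 8 → 64 → 52 → 29 → 85 → 89 → 145 → 42 → 20 → 4 → 16 → 37 → 58 → 89  — not happy
9: 9 → 81 → 65 → 61 → 37 → 58 → 89 → 145 → 42 → 20 → 4 → 16 → 37  — not happy
10: 10 → 1  — happy
11: 11 → 2 → 4 → 16 → 37 → 58 → 89 → 145 → 42 → 20 → 4  — not happy
happy: 7, 10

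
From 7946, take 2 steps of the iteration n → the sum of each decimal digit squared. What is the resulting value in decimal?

69

7946 → 7² + 9² + 4² + 6² = 49 + 81 + 16 + 36 = 182
182 → 1² + 8² + 2² = 1 + 64 + 4 = 69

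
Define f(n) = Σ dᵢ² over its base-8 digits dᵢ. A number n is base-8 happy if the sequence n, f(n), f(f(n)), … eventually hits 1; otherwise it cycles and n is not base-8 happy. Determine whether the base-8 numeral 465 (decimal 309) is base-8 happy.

base-8 happy

309 = (4,6,5)_8 → 77
77 = (1,1,5)_8 → 27
27 = (3,3)_8 → 18
18 = (2,2)_8 → 8
8 = (1,0)_8 → 1  — reached 1.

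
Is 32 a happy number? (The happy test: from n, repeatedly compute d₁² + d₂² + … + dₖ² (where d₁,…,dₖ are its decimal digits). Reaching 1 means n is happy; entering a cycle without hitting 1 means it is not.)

happy

32 → 3² + 2² = 13
13 → 1² + 3² = 10
10 → 1² + 0² = 1  — reached 1.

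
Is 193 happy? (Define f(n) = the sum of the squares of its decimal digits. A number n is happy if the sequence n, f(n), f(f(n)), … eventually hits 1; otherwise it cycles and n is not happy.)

happy

193 → 1² + 9² + 3² = 1 + 81 + 9 = 91
91 → 9² + 1² = 81 + 1 = 82
82 → 8² + 2² = 64 + 4 = 68
68 → 6² + 8² = 36 + 64 = 100
100 → 1² + 0² + 0² = 1 + 0 + 0 = 1  — reached 1.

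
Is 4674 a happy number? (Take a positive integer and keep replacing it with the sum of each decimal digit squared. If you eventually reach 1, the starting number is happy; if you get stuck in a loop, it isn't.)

not happy

4674 → 4² + 6² + 7² + 4² = 117
117 → 1² + 1² + 7² = 51
51 → 5² + 1² = 26
26 → 2² + 6² = 40
40 → 4² + 0² = 16
16 → 1² + 6² = 37
37 → 3² + 7² = 58
58 → 5² + 8² = 89
89 → 8² + 9² = 145
145 → 1² + 4² + 5² = 42
42 → 4² + 2² = 20
20 → 2² + 0² = 4
4 → 4² = 16  — 16 already seen; the sequence cycles without reaching 1.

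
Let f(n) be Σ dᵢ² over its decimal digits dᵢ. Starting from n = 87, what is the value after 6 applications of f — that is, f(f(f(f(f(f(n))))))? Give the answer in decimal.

37

87 → 113
113 → 11
11 → 2
2 → 4
4 → 16
16 → 37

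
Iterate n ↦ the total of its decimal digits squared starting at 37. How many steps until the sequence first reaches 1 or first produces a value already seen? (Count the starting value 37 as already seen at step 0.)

8

37 → 58
58 → 89
89 → 145
145 → 42
42 → 20
20 → 4
4 → 16
16 → 37  — 37 repeats.
That took 8 steps.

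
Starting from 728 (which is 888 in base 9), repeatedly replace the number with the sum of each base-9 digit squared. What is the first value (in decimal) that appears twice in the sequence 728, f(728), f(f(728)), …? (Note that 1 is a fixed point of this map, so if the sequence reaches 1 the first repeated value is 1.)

50

728 = (8,8,8)_9 → 8² + 8² + 8² = 192
192 = (2,3,3)_9 → 2² + 3² + 3² = 22
22 = (2,4)_9 → 2² + 4² = 20
20 = (2,2)_9 → 2² + 2² = 8
8 = (8)_9 → 8² = 64
64 = (7,1)_9 → 7² + 1² = 50
50 = (5,5)_9 → 5² + 5² = 50  — 50 already appeared earlier.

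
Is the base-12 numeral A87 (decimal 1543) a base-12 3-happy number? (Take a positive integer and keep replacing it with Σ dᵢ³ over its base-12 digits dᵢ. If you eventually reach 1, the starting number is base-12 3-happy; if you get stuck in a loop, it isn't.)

not base-12 3-happy

1543 = (10,8,7)_12 → 10³ + 8³ + 7³ = 1000 + 512 + 343 = 1855
1855 = (1,0,10,7)_12 → 1³ + 0³ + 10³ + 7³ = 1 + 0 + 1000 + 343 = 1344
1344 = (9,4,0)_12 → 9³ + 4³ + 0³ = 729 + 64 + 0 = 793
793 = (5,6,1)_12 → 5³ + 6³ + 1³ = 125 + 216 + 1 = 342
342 = (2,4,6)_12 → 2³ + 4³ + 6³ = 8 + 64 + 216 = 288
288 = (2,0,0)_12 → 2³ + 0³ + 0³ = 8 + 0 + 0 = 8
8 = (8)_12 → 8³ = 512
512 = (3,6,8)_12 → 3³ + 6³ + 8³ = 27 + 216 + 512 = 755
755 = (5,2,11)_12 → 5³ + 2³ + 11³ = 125 + 8 + 1331 = 1464
1464 = (10,2,0)_12 → 10³ + 2³ + 0³ = 1000 + 8 + 0 = 1008
1008 = (7,0,0)_12 → 7³ + 0³ + 0³ = 343 + 0 + 0 = 343
343 = (2,4,7)_12 → 2³ + 4³ + 7³ = 8 + 64 + 343 = 415
415 = (2,10,7)_12 → 2³ + 10³ + 7³ = 8 + 1000 + 343 = 1351
1351 = (9,4,7)_12 → 9³ + 4³ + 7³ = 729 + 64 + 343 = 1136
1136 = (7,10,8)_12 → 7³ + 10³ + 8³ = 343 + 1000 + 512 = 1855  — 1855 already seen; the sequence cycles without reaching 1.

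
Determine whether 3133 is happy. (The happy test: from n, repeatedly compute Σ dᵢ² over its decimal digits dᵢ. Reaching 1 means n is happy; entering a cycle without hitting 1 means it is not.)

3133 → 3² + 1² + 3² + 3² = 9 + 1 + 9 + 9 = 28
28 → 2² + 8² = 4 + 64 = 68
68 → 6² + 8² = 36 + 64 = 100
100 → 1² + 0² + 0² = 1 + 0 + 0 = 1  — reached 1.

happy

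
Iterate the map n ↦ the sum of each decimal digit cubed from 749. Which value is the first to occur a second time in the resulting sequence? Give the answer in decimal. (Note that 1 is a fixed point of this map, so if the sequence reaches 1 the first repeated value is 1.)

371

749 → 1136
1136 → 245
245 → 197
197 → 1073
1073 → 371
371 → 371  — 371 already appeared earlier.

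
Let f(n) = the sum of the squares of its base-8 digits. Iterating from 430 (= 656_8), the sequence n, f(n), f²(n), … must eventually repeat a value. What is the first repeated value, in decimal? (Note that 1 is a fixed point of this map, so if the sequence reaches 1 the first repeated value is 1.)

1

430 = (6,5,6)_8 → 6² + 5² + 6² = 97
97 = (1,4,1)_8 → 1² + 4² + 1² = 18
18 = (2,2)_8 → 2² + 2² = 8
8 = (1,0)_8 → 1² + 0² = 1  — reached the fixed point 1.
1 → 1, so 1 is the first repeated value.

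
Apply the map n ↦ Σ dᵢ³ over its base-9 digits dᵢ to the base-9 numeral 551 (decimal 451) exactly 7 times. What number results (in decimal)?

539

451 = (5,5,1)_9 → 5³ + 5³ + 1³ = 125 + 125 + 1 = 251
251 = (3,0,8)_9 → 3³ + 0³ + 8³ = 27 + 0 + 512 = 539
539 = (6,5,8)_9 → 6³ + 5³ + 8³ = 216 + 125 + 512 = 853
853 = (1,1,4,7)_9 → 1³ + 1³ + 4³ + 7³ = 1 + 1 + 64 + 343 = 409
409 = (5,0,4)_9 → 5³ + 0³ + 4³ = 125 + 0 + 64 = 189
189 = (2,3,0)_9 → 2³ + 3³ + 0³ = 8 + 27 + 0 = 35
35 = (3,8)_9 → 3³ + 8³ = 27 + 512 = 539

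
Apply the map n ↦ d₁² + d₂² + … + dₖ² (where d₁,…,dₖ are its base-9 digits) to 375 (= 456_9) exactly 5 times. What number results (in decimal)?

89

375 = (4,5,6)_9 → 4² + 5² + 6² = 77
77 = (8,5)_9 → 8² + 5² = 89
89 = (1,0,8)_9 → 1² + 0² + 8² = 65
65 = (7,2)_9 → 7² + 2² = 53
53 = (5,8)_9 → 5² + 8² = 89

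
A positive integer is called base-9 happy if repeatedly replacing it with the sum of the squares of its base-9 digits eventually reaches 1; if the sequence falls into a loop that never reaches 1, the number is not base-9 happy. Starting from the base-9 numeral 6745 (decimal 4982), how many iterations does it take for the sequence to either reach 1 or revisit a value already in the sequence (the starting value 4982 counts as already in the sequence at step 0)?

4982 = (6,7,4,5)_9 → 126
126 = (1,5,0)_9 → 26
26 = (2,8)_9 → 68
68 = (7,5)_9 → 74
74 = (8,2)_9 → 68  — 68 repeats.
That took 5 steps.

5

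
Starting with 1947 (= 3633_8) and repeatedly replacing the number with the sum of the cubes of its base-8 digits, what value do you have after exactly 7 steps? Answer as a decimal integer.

1947 = (3,6,3,3)_8 → 3³ + 6³ + 3³ + 3³ = 27 + 216 + 27 + 27 = 297
297 = (4,5,1)_8 → 4³ + 5³ + 1³ = 64 + 125 + 1 = 190
190 = (2,7,6)_8 → 2³ + 7³ + 6³ = 8 + 343 + 216 = 567
567 = (1,0,6,7)_8 → 1³ + 0³ + 6³ + 7³ = 1 + 0 + 216 + 343 = 560
560 = (1,0,6,0)_8 → 1³ + 0³ + 6³ + 0³ = 1 + 0 + 216 + 0 = 217
217 = (3,3,1)_8 → 3³ + 3³ + 1³ = 27 + 27 + 1 = 55
55 = (6,7)_8 → 6³ + 7³ = 216 + 343 = 559

559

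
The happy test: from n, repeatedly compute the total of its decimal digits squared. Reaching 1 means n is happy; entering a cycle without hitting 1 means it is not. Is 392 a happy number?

happy

392 → 3² + 9² + 2² = 9 + 81 + 4 = 94
94 → 9² + 4² = 81 + 16 = 97
97 → 9² + 7² = 81 + 49 = 130
130 → 1² + 3² + 0² = 1 + 9 + 0 = 10
10 → 1² + 0² = 1 + 0 = 1  — reached 1.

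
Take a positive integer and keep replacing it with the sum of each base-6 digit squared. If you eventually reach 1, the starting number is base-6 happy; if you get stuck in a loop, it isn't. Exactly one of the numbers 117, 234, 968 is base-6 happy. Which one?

968

117: 117 → 19 → 10 → 17 → 29 → 41 → 26 → 20 → 13 → 5 → 25 → 17  — repeats 17 (not base-6 happy)
234: 234 → 10 → 17 → 29 → 41 → 26 → 20 → 13 → 5 → 25 → 17  — repeats 17 (not base-6 happy)
968: 968 → 49 → 6 → 1  — reaches 1 (base-6 happy)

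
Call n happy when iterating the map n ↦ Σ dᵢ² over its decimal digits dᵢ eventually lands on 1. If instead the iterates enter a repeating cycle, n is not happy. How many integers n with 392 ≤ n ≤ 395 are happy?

1

392: 392 → 94 → 97 → 130 → 10 → 1  (reaches 1)
393: 393 → 99 → 162 → 41 → 17 → 50 → 25 → 29 → 85 → 89 → 145 → 42 → 20 → 4 → 16 → 37 → 58 → 89  (repeats 89)
394: 394 → 106 → 37 → 58 → 89 → 145 → 42 → 20 → 4 → 16 → 37  (repeats 37)
395: 395 → 115 → 27 → 53 → 34 → 25 → 29 → 85 → 89 → 145 → 42 → 20 → 4 → 16 → 37 → 58 → 89  (repeats 89)
happy: 392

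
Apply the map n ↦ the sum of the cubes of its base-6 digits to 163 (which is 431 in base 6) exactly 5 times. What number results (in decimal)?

91

163 = (4,3,1)_6 → 4³ + 3³ + 1³ = 64 + 27 + 1 = 92
92 = (2,3,2)_6 → 2³ + 3³ + 2³ = 8 + 27 + 8 = 43
43 = (1,1,1)_6 → 1³ + 1³ + 1³ = 1 + 1 + 1 = 3
3 = (3)_6 → 3³ = 27
27 = (4,3)_6 → 4³ + 3³ = 64 + 27 = 91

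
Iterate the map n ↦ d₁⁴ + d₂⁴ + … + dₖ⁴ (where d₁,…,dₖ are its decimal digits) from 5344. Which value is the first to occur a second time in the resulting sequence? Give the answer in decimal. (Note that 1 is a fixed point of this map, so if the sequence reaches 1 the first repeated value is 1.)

5344 → 5⁴ + 3⁴ + 4⁴ + 4⁴ = 1218
1218 → 1⁴ + 2⁴ + 1⁴ + 8⁴ = 4114
4114 → 4⁴ + 1⁴ + 1⁴ + 4⁴ = 514
514 → 5⁴ + 1⁴ + 4⁴ = 882
882 → 8⁴ + 8⁴ + 2⁴ = 8208
8208 → 8⁴ + 2⁴ + 0⁴ + 8⁴ = 8208  — 8208 already appeared earlier.

8208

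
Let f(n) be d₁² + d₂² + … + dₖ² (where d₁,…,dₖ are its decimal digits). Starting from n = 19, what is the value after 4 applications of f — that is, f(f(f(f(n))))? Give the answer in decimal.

1

19 → 82
82 → 68
68 → 100
100 → 1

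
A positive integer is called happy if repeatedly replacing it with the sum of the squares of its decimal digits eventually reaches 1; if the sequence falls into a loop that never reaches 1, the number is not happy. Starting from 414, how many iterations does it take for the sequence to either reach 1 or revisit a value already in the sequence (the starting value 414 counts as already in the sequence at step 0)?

13

414 → 4² + 1² + 4² = 16 + 1 + 16 = 33
33 → 3² + 3² = 9 + 9 = 18
18 → 1² + 8² = 1 + 64 = 65
65 → 6² + 5² = 36 + 25 = 61
61 → 6² + 1² = 36 + 1 = 37
37 → 3² + 7² = 9 + 49 = 58
58 → 5² + 8² = 25 + 64 = 89
89 → 8² + 9² = 64 + 81 = 145
145 → 1² + 4² + 5² = 1 + 16 + 25 = 42
42 → 4² + 2² = 16 + 4 = 20
20 → 2² + 0² = 4 + 0 = 4
4 → 4² = 16
16 → 1² + 6² = 1 + 36 = 37  — 37 repeats.
That took 13 steps.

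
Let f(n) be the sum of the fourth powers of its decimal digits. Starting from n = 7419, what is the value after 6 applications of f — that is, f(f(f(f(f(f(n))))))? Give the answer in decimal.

1138

7419 → 7⁴ + 4⁴ + 1⁴ + 9⁴ = 2401 + 256 + 1 + 6561 = 9219
9219 → 9⁴ + 2⁴ + 1⁴ + 9⁴ = 6561 + 16 + 1 + 6561 = 13139
13139 → 1⁴ + 3⁴ + 1⁴ + 3⁴ + 9⁴ = 1 + 81 + 1 + 81 + 6561 = 6725
6725 → 6⁴ + 7⁴ + 2⁴ + 5⁴ = 1296 + 2401 + 16 + 625 = 4338
4338 → 4⁴ + 3⁴ + 3⁴ + 8⁴ = 256 + 81 + 81 + 4096 = 4514
4514 → 4⁴ + 5⁴ + 1⁴ + 4⁴ = 256 + 625 + 1 + 256 = 1138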